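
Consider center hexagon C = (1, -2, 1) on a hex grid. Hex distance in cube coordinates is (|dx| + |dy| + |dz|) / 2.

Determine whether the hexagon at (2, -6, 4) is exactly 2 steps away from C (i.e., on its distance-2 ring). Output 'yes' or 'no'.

Answer: no

Derivation:
|px - cx| = |2 - 1| = 1
|py - cy| = |-6 - (-2)| = 4
|pz - cz| = |4 - 1| = 3
distance = (1+4+3)/2 = 8/2 = 4
radius = 2; distance != radius -> no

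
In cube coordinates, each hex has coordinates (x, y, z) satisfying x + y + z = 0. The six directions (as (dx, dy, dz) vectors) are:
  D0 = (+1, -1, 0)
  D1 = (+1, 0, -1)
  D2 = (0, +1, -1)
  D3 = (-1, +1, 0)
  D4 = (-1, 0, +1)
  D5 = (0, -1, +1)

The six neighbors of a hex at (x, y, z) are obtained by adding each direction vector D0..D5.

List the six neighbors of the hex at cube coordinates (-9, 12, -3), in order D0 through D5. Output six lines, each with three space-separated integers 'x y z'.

Center: (-9, 12, -3). Add each direction:
  D0: (-9, 12, -3) + (1, -1, 0) = (-8, 11, -3)
  D1: (-9, 12, -3) + (1, 0, -1) = (-8, 12, -4)
  D2: (-9, 12, -3) + (0, 1, -1) = (-9, 13, -4)
  D3: (-9, 12, -3) + (-1, 1, 0) = (-10, 13, -3)
  D4: (-9, 12, -3) + (-1, 0, 1) = (-10, 12, -2)
  D5: (-9, 12, -3) + (0, -1, 1) = (-9, 11, -2)

Answer: -8 11 -3
-8 12 -4
-9 13 -4
-10 13 -3
-10 12 -2
-9 11 -2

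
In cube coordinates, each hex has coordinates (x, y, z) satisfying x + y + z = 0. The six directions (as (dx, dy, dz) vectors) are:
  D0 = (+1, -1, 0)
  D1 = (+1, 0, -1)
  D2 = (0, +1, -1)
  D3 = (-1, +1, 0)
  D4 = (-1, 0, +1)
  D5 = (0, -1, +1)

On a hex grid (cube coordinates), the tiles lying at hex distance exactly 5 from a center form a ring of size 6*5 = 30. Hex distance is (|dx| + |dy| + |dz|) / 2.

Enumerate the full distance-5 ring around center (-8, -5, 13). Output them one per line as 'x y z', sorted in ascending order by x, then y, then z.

Walk ring at distance 5 from (-8, -5, 13):
Start at center + D4*5 = (-13, -5, 18)
  hex 0: (-13, -5, 18)
  hex 1: (-12, -6, 18)
  hex 2: (-11, -7, 18)
  hex 3: (-10, -8, 18)
  hex 4: (-9, -9, 18)
  hex 5: (-8, -10, 18)
  hex 6: (-7, -10, 17)
  hex 7: (-6, -10, 16)
  hex 8: (-5, -10, 15)
  hex 9: (-4, -10, 14)
  hex 10: (-3, -10, 13)
  hex 11: (-3, -9, 12)
  hex 12: (-3, -8, 11)
  hex 13: (-3, -7, 10)
  hex 14: (-3, -6, 9)
  hex 15: (-3, -5, 8)
  hex 16: (-4, -4, 8)
  hex 17: (-5, -3, 8)
  hex 18: (-6, -2, 8)
  hex 19: (-7, -1, 8)
  hex 20: (-8, 0, 8)
  hex 21: (-9, 0, 9)
  hex 22: (-10, 0, 10)
  hex 23: (-11, 0, 11)
  hex 24: (-12, 0, 12)
  hex 25: (-13, 0, 13)
  hex 26: (-13, -1, 14)
  hex 27: (-13, -2, 15)
  hex 28: (-13, -3, 16)
  hex 29: (-13, -4, 17)
Sorted: 30 hexes.

Answer: -13 -5 18
-13 -4 17
-13 -3 16
-13 -2 15
-13 -1 14
-13 0 13
-12 -6 18
-12 0 12
-11 -7 18
-11 0 11
-10 -8 18
-10 0 10
-9 -9 18
-9 0 9
-8 -10 18
-8 0 8
-7 -10 17
-7 -1 8
-6 -10 16
-6 -2 8
-5 -10 15
-5 -3 8
-4 -10 14
-4 -4 8
-3 -10 13
-3 -9 12
-3 -8 11
-3 -7 10
-3 -6 9
-3 -5 8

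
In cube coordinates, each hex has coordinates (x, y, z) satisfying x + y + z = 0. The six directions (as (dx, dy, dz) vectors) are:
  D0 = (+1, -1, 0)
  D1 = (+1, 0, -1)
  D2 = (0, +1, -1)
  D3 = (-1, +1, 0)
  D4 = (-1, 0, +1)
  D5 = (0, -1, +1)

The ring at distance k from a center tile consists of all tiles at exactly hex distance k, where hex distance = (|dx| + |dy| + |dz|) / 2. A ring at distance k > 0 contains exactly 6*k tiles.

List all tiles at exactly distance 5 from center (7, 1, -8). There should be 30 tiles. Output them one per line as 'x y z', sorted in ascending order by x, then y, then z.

Walk ring at distance 5 from (7, 1, -8):
Start at center + D4*5 = (2, 1, -3)
  hex 0: (2, 1, -3)
  hex 1: (3, 0, -3)
  hex 2: (4, -1, -3)
  hex 3: (5, -2, -3)
  hex 4: (6, -3, -3)
  hex 5: (7, -4, -3)
  hex 6: (8, -4, -4)
  hex 7: (9, -4, -5)
  hex 8: (10, -4, -6)
  hex 9: (11, -4, -7)
  hex 10: (12, -4, -8)
  hex 11: (12, -3, -9)
  hex 12: (12, -2, -10)
  hex 13: (12, -1, -11)
  hex 14: (12, 0, -12)
  hex 15: (12, 1, -13)
  hex 16: (11, 2, -13)
  hex 17: (10, 3, -13)
  hex 18: (9, 4, -13)
  hex 19: (8, 5, -13)
  hex 20: (7, 6, -13)
  hex 21: (6, 6, -12)
  hex 22: (5, 6, -11)
  hex 23: (4, 6, -10)
  hex 24: (3, 6, -9)
  hex 25: (2, 6, -8)
  hex 26: (2, 5, -7)
  hex 27: (2, 4, -6)
  hex 28: (2, 3, -5)
  hex 29: (2, 2, -4)
Sorted: 30 hexes.

Answer: 2 1 -3
2 2 -4
2 3 -5
2 4 -6
2 5 -7
2 6 -8
3 0 -3
3 6 -9
4 -1 -3
4 6 -10
5 -2 -3
5 6 -11
6 -3 -3
6 6 -12
7 -4 -3
7 6 -13
8 -4 -4
8 5 -13
9 -4 -5
9 4 -13
10 -4 -6
10 3 -13
11 -4 -7
11 2 -13
12 -4 -8
12 -3 -9
12 -2 -10
12 -1 -11
12 0 -12
12 1 -13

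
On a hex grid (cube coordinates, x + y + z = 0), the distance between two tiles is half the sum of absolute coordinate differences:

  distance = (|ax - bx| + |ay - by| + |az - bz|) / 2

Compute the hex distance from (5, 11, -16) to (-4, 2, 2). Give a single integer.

Answer: 18

Derivation:
|ax - bx| = |5 - (-4)| = 9
|ay - by| = |11 - 2| = 9
|az - bz| = |-16 - 2| = 18
distance = (9 + 9 + 18) / 2 = 36 / 2 = 18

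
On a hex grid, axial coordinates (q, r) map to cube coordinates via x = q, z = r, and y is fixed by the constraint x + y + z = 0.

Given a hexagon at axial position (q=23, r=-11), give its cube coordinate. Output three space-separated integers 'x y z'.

Answer: 23 -12 -11

Derivation:
x = q = 23
z = r = -11
y = -x - z = -(23) - (-11) = -12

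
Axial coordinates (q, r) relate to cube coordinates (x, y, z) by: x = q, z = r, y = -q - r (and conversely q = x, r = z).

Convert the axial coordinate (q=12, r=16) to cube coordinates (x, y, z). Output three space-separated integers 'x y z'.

Answer: 12 -28 16

Derivation:
x = q = 12
z = r = 16
y = -x - z = -(12) - (16) = -28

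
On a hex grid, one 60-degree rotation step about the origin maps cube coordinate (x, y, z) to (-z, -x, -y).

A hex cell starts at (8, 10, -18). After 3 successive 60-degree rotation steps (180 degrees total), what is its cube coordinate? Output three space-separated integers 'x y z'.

Start: (8, 10, -18)
Step 1: (8, 10, -18) -> (-(-18), -(8), -(10)) = (18, -8, -10)
Step 2: (18, -8, -10) -> (-(-10), -(18), -(-8)) = (10, -18, 8)
Step 3: (10, -18, 8) -> (-(8), -(10), -(-18)) = (-8, -10, 18)

Answer: -8 -10 18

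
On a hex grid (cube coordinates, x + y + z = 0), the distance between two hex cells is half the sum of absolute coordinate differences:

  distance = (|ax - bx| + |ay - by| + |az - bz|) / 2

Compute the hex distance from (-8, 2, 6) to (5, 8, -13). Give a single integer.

Answer: 19

Derivation:
|ax - bx| = |-8 - 5| = 13
|ay - by| = |2 - 8| = 6
|az - bz| = |6 - (-13)| = 19
distance = (13 + 6 + 19) / 2 = 38 / 2 = 19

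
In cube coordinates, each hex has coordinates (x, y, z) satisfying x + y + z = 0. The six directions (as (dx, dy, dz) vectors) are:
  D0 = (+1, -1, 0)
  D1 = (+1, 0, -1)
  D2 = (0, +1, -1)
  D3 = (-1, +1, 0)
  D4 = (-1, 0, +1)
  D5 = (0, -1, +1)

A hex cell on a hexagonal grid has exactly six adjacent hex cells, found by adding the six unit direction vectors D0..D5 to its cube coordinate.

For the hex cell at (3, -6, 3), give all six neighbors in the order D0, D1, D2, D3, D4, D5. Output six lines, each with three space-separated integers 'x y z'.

Answer: 4 -7 3
4 -6 2
3 -5 2
2 -5 3
2 -6 4
3 -7 4

Derivation:
Center: (3, -6, 3). Add each direction:
  D0: (3, -6, 3) + (1, -1, 0) = (4, -7, 3)
  D1: (3, -6, 3) + (1, 0, -1) = (4, -6, 2)
  D2: (3, -6, 3) + (0, 1, -1) = (3, -5, 2)
  D3: (3, -6, 3) + (-1, 1, 0) = (2, -5, 3)
  D4: (3, -6, 3) + (-1, 0, 1) = (2, -6, 4)
  D5: (3, -6, 3) + (0, -1, 1) = (3, -7, 4)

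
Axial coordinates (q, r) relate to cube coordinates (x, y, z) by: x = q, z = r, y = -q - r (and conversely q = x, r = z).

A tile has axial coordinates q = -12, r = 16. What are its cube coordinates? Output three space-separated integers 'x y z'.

x = q = -12
z = r = 16
y = -x - z = -(-12) - (16) = -4

Answer: -12 -4 16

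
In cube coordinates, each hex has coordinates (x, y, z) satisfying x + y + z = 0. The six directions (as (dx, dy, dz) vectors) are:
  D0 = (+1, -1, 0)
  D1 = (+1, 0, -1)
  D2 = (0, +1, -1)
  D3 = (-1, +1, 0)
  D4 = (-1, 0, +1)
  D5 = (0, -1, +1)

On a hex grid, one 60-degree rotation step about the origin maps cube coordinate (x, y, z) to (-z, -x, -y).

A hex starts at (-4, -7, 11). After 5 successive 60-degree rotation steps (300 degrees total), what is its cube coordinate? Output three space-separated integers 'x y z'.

Start: (-4, -7, 11)
Step 1: (-4, -7, 11) -> (-(11), -(-4), -(-7)) = (-11, 4, 7)
Step 2: (-11, 4, 7) -> (-(7), -(-11), -(4)) = (-7, 11, -4)
Step 3: (-7, 11, -4) -> (-(-4), -(-7), -(11)) = (4, 7, -11)
Step 4: (4, 7, -11) -> (-(-11), -(4), -(7)) = (11, -4, -7)
Step 5: (11, -4, -7) -> (-(-7), -(11), -(-4)) = (7, -11, 4)

Answer: 7 -11 4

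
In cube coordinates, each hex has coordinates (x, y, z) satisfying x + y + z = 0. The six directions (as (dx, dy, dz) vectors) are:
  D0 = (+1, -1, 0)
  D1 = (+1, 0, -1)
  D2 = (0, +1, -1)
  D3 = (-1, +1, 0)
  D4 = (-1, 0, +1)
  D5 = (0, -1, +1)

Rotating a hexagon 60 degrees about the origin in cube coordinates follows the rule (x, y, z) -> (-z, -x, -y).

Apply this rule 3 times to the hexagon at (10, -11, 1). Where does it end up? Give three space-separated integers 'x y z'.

Answer: -10 11 -1

Derivation:
Start: (10, -11, 1)
Step 1: (10, -11, 1) -> (-(1), -(10), -(-11)) = (-1, -10, 11)
Step 2: (-1, -10, 11) -> (-(11), -(-1), -(-10)) = (-11, 1, 10)
Step 3: (-11, 1, 10) -> (-(10), -(-11), -(1)) = (-10, 11, -1)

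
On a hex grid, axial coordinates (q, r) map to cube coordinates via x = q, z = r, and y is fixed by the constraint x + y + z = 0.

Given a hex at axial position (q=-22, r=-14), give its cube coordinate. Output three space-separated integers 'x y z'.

x = q = -22
z = r = -14
y = -x - z = -(-22) - (-14) = 36

Answer: -22 36 -14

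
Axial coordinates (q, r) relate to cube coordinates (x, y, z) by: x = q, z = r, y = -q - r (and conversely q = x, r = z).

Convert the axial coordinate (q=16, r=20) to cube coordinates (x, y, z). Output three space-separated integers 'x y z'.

x = q = 16
z = r = 20
y = -x - z = -(16) - (20) = -36

Answer: 16 -36 20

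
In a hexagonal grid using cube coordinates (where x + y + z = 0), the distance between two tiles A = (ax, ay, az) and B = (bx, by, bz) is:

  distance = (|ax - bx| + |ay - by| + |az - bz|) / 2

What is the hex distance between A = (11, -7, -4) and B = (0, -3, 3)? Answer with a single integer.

Answer: 11

Derivation:
|ax - bx| = |11 - 0| = 11
|ay - by| = |-7 - (-3)| = 4
|az - bz| = |-4 - 3| = 7
distance = (11 + 4 + 7) / 2 = 22 / 2 = 11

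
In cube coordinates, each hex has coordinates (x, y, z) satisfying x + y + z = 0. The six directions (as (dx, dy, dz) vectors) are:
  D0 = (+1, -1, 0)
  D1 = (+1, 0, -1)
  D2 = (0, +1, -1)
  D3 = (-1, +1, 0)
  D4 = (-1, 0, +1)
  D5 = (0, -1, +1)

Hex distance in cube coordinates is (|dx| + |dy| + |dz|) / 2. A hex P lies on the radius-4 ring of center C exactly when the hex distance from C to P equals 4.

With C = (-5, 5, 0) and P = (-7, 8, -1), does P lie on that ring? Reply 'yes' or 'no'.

|px - cx| = |-7 - (-5)| = 2
|py - cy| = |8 - 5| = 3
|pz - cz| = |-1 - 0| = 1
distance = (2+3+1)/2 = 6/2 = 3
radius = 4; distance != radius -> no

Answer: no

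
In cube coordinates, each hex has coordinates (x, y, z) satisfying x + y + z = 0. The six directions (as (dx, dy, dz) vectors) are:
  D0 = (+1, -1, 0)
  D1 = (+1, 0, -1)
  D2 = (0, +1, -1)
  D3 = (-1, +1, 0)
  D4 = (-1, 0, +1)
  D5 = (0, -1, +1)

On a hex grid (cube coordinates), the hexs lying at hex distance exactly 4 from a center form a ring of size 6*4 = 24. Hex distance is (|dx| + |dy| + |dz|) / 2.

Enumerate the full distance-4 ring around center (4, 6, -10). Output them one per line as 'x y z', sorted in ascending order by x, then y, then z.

Walk ring at distance 4 from (4, 6, -10):
Start at center + D4*4 = (0, 6, -6)
  hex 0: (0, 6, -6)
  hex 1: (1, 5, -6)
  hex 2: (2, 4, -6)
  hex 3: (3, 3, -6)
  hex 4: (4, 2, -6)
  hex 5: (5, 2, -7)
  hex 6: (6, 2, -8)
  hex 7: (7, 2, -9)
  hex 8: (8, 2, -10)
  hex 9: (8, 3, -11)
  hex 10: (8, 4, -12)
  hex 11: (8, 5, -13)
  hex 12: (8, 6, -14)
  hex 13: (7, 7, -14)
  hex 14: (6, 8, -14)
  hex 15: (5, 9, -14)
  hex 16: (4, 10, -14)
  hex 17: (3, 10, -13)
  hex 18: (2, 10, -12)
  hex 19: (1, 10, -11)
  hex 20: (0, 10, -10)
  hex 21: (0, 9, -9)
  hex 22: (0, 8, -8)
  hex 23: (0, 7, -7)
Sorted: 24 hexes.

Answer: 0 6 -6
0 7 -7
0 8 -8
0 9 -9
0 10 -10
1 5 -6
1 10 -11
2 4 -6
2 10 -12
3 3 -6
3 10 -13
4 2 -6
4 10 -14
5 2 -7
5 9 -14
6 2 -8
6 8 -14
7 2 -9
7 7 -14
8 2 -10
8 3 -11
8 4 -12
8 5 -13
8 6 -14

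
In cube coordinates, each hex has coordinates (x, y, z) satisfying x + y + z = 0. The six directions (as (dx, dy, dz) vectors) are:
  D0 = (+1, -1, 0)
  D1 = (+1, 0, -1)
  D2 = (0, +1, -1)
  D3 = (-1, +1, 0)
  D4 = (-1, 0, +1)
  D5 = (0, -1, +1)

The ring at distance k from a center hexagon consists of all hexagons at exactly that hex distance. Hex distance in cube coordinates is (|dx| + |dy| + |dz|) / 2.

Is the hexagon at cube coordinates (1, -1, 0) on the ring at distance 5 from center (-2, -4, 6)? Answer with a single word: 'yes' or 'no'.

Answer: no

Derivation:
|px - cx| = |1 - (-2)| = 3
|py - cy| = |-1 - (-4)| = 3
|pz - cz| = |0 - 6| = 6
distance = (3+3+6)/2 = 12/2 = 6
radius = 5; distance != radius -> no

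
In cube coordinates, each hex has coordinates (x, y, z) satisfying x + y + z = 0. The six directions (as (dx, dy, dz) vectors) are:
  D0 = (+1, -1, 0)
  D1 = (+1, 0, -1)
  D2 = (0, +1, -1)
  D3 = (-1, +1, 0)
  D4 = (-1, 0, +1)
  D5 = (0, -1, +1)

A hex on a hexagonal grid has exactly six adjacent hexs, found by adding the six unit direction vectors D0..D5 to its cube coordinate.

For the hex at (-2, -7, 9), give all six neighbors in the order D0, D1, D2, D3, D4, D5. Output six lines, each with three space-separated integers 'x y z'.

Answer: -1 -8 9
-1 -7 8
-2 -6 8
-3 -6 9
-3 -7 10
-2 -8 10

Derivation:
Center: (-2, -7, 9). Add each direction:
  D0: (-2, -7, 9) + (1, -1, 0) = (-1, -8, 9)
  D1: (-2, -7, 9) + (1, 0, -1) = (-1, -7, 8)
  D2: (-2, -7, 9) + (0, 1, -1) = (-2, -6, 8)
  D3: (-2, -7, 9) + (-1, 1, 0) = (-3, -6, 9)
  D4: (-2, -7, 9) + (-1, 0, 1) = (-3, -7, 10)
  D5: (-2, -7, 9) + (0, -1, 1) = (-2, -8, 10)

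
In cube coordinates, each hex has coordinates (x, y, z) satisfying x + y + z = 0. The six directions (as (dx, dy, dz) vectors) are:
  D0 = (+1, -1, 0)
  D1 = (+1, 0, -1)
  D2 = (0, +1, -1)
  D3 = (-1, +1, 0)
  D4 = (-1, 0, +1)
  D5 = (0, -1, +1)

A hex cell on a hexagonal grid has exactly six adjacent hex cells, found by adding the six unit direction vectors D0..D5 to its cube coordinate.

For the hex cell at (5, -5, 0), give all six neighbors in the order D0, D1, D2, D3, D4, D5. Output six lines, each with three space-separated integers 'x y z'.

Center: (5, -5, 0). Add each direction:
  D0: (5, -5, 0) + (1, -1, 0) = (6, -6, 0)
  D1: (5, -5, 0) + (1, 0, -1) = (6, -5, -1)
  D2: (5, -5, 0) + (0, 1, -1) = (5, -4, -1)
  D3: (5, -5, 0) + (-1, 1, 0) = (4, -4, 0)
  D4: (5, -5, 0) + (-1, 0, 1) = (4, -5, 1)
  D5: (5, -5, 0) + (0, -1, 1) = (5, -6, 1)

Answer: 6 -6 0
6 -5 -1
5 -4 -1
4 -4 0
4 -5 1
5 -6 1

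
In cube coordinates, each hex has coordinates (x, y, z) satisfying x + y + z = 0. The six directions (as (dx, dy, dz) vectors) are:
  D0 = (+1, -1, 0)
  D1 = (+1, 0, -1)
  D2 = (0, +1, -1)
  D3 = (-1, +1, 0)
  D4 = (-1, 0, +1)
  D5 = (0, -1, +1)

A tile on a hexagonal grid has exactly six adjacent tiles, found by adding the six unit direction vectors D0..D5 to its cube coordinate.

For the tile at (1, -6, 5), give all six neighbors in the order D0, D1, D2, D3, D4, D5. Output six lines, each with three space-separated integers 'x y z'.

Answer: 2 -7 5
2 -6 4
1 -5 4
0 -5 5
0 -6 6
1 -7 6

Derivation:
Center: (1, -6, 5). Add each direction:
  D0: (1, -6, 5) + (1, -1, 0) = (2, -7, 5)
  D1: (1, -6, 5) + (1, 0, -1) = (2, -6, 4)
  D2: (1, -6, 5) + (0, 1, -1) = (1, -5, 4)
  D3: (1, -6, 5) + (-1, 1, 0) = (0, -5, 5)
  D4: (1, -6, 5) + (-1, 0, 1) = (0, -6, 6)
  D5: (1, -6, 5) + (0, -1, 1) = (1, -7, 6)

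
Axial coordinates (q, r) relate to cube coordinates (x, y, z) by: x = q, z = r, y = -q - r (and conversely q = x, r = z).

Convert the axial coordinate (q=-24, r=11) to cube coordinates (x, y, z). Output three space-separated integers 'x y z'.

Answer: -24 13 11

Derivation:
x = q = -24
z = r = 11
y = -x - z = -(-24) - (11) = 13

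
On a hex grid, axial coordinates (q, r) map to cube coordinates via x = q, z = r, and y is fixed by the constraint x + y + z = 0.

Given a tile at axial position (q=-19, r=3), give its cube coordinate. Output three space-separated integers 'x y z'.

Answer: -19 16 3

Derivation:
x = q = -19
z = r = 3
y = -x - z = -(-19) - (3) = 16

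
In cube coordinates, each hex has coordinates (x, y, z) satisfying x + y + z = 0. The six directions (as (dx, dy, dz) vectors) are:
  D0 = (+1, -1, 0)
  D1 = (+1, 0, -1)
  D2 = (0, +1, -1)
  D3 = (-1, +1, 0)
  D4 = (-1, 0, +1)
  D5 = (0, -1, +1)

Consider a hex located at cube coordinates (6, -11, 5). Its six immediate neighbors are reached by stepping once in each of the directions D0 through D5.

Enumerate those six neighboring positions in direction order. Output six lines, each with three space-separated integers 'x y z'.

Center: (6, -11, 5). Add each direction:
  D0: (6, -11, 5) + (1, -1, 0) = (7, -12, 5)
  D1: (6, -11, 5) + (1, 0, -1) = (7, -11, 4)
  D2: (6, -11, 5) + (0, 1, -1) = (6, -10, 4)
  D3: (6, -11, 5) + (-1, 1, 0) = (5, -10, 5)
  D4: (6, -11, 5) + (-1, 0, 1) = (5, -11, 6)
  D5: (6, -11, 5) + (0, -1, 1) = (6, -12, 6)

Answer: 7 -12 5
7 -11 4
6 -10 4
5 -10 5
5 -11 6
6 -12 6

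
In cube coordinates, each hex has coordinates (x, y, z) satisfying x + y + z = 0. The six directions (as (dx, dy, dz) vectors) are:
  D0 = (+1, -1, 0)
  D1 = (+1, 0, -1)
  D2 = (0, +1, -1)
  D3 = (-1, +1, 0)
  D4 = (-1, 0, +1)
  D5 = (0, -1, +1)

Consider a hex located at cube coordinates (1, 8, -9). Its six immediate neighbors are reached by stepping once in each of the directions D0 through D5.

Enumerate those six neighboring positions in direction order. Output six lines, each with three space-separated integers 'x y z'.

Answer: 2 7 -9
2 8 -10
1 9 -10
0 9 -9
0 8 -8
1 7 -8

Derivation:
Center: (1, 8, -9). Add each direction:
  D0: (1, 8, -9) + (1, -1, 0) = (2, 7, -9)
  D1: (1, 8, -9) + (1, 0, -1) = (2, 8, -10)
  D2: (1, 8, -9) + (0, 1, -1) = (1, 9, -10)
  D3: (1, 8, -9) + (-1, 1, 0) = (0, 9, -9)
  D4: (1, 8, -9) + (-1, 0, 1) = (0, 8, -8)
  D5: (1, 8, -9) + (0, -1, 1) = (1, 7, -8)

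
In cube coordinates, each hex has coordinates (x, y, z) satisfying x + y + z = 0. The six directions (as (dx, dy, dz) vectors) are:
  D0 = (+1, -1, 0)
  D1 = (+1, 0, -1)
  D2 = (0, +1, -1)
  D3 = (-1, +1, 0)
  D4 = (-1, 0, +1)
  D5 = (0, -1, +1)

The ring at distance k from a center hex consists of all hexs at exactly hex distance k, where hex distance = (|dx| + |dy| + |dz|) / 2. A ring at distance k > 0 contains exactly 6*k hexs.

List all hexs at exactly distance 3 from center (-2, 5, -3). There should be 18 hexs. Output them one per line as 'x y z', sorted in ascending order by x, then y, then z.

Walk ring at distance 3 from (-2, 5, -3):
Start at center + D4*3 = (-5, 5, 0)
  hex 0: (-5, 5, 0)
  hex 1: (-4, 4, 0)
  hex 2: (-3, 3, 0)
  hex 3: (-2, 2, 0)
  hex 4: (-1, 2, -1)
  hex 5: (0, 2, -2)
  hex 6: (1, 2, -3)
  hex 7: (1, 3, -4)
  hex 8: (1, 4, -5)
  hex 9: (1, 5, -6)
  hex 10: (0, 6, -6)
  hex 11: (-1, 7, -6)
  hex 12: (-2, 8, -6)
  hex 13: (-3, 8, -5)
  hex 14: (-4, 8, -4)
  hex 15: (-5, 8, -3)
  hex 16: (-5, 7, -2)
  hex 17: (-5, 6, -1)
Sorted: 18 hexes.

Answer: -5 5 0
-5 6 -1
-5 7 -2
-5 8 -3
-4 4 0
-4 8 -4
-3 3 0
-3 8 -5
-2 2 0
-2 8 -6
-1 2 -1
-1 7 -6
0 2 -2
0 6 -6
1 2 -3
1 3 -4
1 4 -5
1 5 -6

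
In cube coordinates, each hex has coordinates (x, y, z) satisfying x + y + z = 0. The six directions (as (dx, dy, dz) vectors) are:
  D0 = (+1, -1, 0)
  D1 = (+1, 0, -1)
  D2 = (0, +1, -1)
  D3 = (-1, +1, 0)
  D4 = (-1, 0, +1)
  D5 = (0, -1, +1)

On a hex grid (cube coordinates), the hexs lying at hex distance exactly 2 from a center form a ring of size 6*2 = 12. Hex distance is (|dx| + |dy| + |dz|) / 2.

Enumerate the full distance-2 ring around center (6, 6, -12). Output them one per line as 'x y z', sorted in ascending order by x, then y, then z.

Answer: 4 6 -10
4 7 -11
4 8 -12
5 5 -10
5 8 -13
6 4 -10
6 8 -14
7 4 -11
7 7 -14
8 4 -12
8 5 -13
8 6 -14

Derivation:
Walk ring at distance 2 from (6, 6, -12):
Start at center + D4*2 = (4, 6, -10)
  hex 0: (4, 6, -10)
  hex 1: (5, 5, -10)
  hex 2: (6, 4, -10)
  hex 3: (7, 4, -11)
  hex 4: (8, 4, -12)
  hex 5: (8, 5, -13)
  hex 6: (8, 6, -14)
  hex 7: (7, 7, -14)
  hex 8: (6, 8, -14)
  hex 9: (5, 8, -13)
  hex 10: (4, 8, -12)
  hex 11: (4, 7, -11)
Sorted: 12 hexes.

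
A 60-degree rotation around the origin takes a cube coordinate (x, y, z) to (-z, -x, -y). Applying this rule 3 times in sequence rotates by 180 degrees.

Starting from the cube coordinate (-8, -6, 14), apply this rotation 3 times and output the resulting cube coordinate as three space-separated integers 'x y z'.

Start: (-8, -6, 14)
Step 1: (-8, -6, 14) -> (-(14), -(-8), -(-6)) = (-14, 8, 6)
Step 2: (-14, 8, 6) -> (-(6), -(-14), -(8)) = (-6, 14, -8)
Step 3: (-6, 14, -8) -> (-(-8), -(-6), -(14)) = (8, 6, -14)

Answer: 8 6 -14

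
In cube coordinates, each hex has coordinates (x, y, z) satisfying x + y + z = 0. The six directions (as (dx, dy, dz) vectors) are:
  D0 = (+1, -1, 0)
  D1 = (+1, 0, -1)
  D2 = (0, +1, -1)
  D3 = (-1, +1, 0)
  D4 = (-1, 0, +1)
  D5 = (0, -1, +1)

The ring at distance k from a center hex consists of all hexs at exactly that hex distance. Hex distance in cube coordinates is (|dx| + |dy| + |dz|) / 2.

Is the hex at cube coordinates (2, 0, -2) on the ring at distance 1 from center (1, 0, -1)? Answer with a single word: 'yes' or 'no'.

|px - cx| = |2 - 1| = 1
|py - cy| = |0 - 0| = 0
|pz - cz| = |-2 - (-1)| = 1
distance = (1+0+1)/2 = 2/2 = 1
radius = 1; distance == radius -> yes

Answer: yes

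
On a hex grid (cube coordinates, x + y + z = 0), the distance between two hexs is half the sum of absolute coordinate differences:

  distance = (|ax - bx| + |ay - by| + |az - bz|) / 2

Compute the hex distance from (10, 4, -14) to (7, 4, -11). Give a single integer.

|ax - bx| = |10 - 7| = 3
|ay - by| = |4 - 4| = 0
|az - bz| = |-14 - (-11)| = 3
distance = (3 + 0 + 3) / 2 = 6 / 2 = 3

Answer: 3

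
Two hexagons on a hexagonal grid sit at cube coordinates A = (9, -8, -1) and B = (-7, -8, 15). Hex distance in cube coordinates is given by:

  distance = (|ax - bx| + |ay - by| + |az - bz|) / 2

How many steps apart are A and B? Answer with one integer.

|ax - bx| = |9 - (-7)| = 16
|ay - by| = |-8 - (-8)| = 0
|az - bz| = |-1 - 15| = 16
distance = (16 + 0 + 16) / 2 = 32 / 2 = 16

Answer: 16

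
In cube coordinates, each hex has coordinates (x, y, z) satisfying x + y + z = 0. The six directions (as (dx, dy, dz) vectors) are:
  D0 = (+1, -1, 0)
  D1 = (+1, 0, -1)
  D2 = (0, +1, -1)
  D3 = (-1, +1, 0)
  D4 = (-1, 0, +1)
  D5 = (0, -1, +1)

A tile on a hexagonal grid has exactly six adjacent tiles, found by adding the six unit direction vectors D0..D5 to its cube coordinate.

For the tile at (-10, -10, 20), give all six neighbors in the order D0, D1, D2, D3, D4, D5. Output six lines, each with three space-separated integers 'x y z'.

Center: (-10, -10, 20). Add each direction:
  D0: (-10, -10, 20) + (1, -1, 0) = (-9, -11, 20)
  D1: (-10, -10, 20) + (1, 0, -1) = (-9, -10, 19)
  D2: (-10, -10, 20) + (0, 1, -1) = (-10, -9, 19)
  D3: (-10, -10, 20) + (-1, 1, 0) = (-11, -9, 20)
  D4: (-10, -10, 20) + (-1, 0, 1) = (-11, -10, 21)
  D5: (-10, -10, 20) + (0, -1, 1) = (-10, -11, 21)

Answer: -9 -11 20
-9 -10 19
-10 -9 19
-11 -9 20
-11 -10 21
-10 -11 21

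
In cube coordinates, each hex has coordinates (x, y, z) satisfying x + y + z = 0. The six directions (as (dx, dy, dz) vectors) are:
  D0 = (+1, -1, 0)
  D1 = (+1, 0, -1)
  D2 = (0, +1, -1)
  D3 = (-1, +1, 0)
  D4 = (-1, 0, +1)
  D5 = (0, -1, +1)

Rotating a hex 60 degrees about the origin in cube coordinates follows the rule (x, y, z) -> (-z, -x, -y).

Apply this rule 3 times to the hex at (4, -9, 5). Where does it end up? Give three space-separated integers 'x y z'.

Start: (4, -9, 5)
Step 1: (4, -9, 5) -> (-(5), -(4), -(-9)) = (-5, -4, 9)
Step 2: (-5, -4, 9) -> (-(9), -(-5), -(-4)) = (-9, 5, 4)
Step 3: (-9, 5, 4) -> (-(4), -(-9), -(5)) = (-4, 9, -5)

Answer: -4 9 -5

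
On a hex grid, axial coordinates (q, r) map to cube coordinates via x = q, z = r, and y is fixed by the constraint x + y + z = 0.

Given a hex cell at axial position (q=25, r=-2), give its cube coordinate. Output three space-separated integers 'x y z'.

x = q = 25
z = r = -2
y = -x - z = -(25) - (-2) = -23

Answer: 25 -23 -2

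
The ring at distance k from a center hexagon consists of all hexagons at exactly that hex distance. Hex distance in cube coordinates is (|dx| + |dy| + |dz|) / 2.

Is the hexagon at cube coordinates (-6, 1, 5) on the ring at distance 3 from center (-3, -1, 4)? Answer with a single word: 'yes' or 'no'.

|px - cx| = |-6 - (-3)| = 3
|py - cy| = |1 - (-1)| = 2
|pz - cz| = |5 - 4| = 1
distance = (3+2+1)/2 = 6/2 = 3
radius = 3; distance == radius -> yes

Answer: yes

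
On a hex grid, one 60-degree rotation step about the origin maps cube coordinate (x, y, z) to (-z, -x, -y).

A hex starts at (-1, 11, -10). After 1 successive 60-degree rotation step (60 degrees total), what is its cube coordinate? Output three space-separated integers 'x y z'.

Answer: 10 1 -11

Derivation:
Start: (-1, 11, -10)
Step 1: (-1, 11, -10) -> (-(-10), -(-1), -(11)) = (10, 1, -11)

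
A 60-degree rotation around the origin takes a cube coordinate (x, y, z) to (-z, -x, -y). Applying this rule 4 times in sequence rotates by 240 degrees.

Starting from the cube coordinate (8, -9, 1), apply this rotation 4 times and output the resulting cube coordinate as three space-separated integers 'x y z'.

Start: (8, -9, 1)
Step 1: (8, -9, 1) -> (-(1), -(8), -(-9)) = (-1, -8, 9)
Step 2: (-1, -8, 9) -> (-(9), -(-1), -(-8)) = (-9, 1, 8)
Step 3: (-9, 1, 8) -> (-(8), -(-9), -(1)) = (-8, 9, -1)
Step 4: (-8, 9, -1) -> (-(-1), -(-8), -(9)) = (1, 8, -9)

Answer: 1 8 -9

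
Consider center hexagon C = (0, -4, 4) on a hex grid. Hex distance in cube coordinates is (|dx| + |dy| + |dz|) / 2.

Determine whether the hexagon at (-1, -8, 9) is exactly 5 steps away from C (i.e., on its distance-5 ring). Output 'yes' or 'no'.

Answer: yes

Derivation:
|px - cx| = |-1 - 0| = 1
|py - cy| = |-8 - (-4)| = 4
|pz - cz| = |9 - 4| = 5
distance = (1+4+5)/2 = 10/2 = 5
radius = 5; distance == radius -> yes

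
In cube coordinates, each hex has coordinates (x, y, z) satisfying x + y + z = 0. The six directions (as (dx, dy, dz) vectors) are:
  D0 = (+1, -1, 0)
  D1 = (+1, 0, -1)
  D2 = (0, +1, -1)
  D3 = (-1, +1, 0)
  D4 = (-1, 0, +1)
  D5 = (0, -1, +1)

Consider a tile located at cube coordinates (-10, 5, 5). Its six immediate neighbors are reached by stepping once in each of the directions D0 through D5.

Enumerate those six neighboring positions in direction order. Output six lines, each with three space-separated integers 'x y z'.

Center: (-10, 5, 5). Add each direction:
  D0: (-10, 5, 5) + (1, -1, 0) = (-9, 4, 5)
  D1: (-10, 5, 5) + (1, 0, -1) = (-9, 5, 4)
  D2: (-10, 5, 5) + (0, 1, -1) = (-10, 6, 4)
  D3: (-10, 5, 5) + (-1, 1, 0) = (-11, 6, 5)
  D4: (-10, 5, 5) + (-1, 0, 1) = (-11, 5, 6)
  D5: (-10, 5, 5) + (0, -1, 1) = (-10, 4, 6)

Answer: -9 4 5
-9 5 4
-10 6 4
-11 6 5
-11 5 6
-10 4 6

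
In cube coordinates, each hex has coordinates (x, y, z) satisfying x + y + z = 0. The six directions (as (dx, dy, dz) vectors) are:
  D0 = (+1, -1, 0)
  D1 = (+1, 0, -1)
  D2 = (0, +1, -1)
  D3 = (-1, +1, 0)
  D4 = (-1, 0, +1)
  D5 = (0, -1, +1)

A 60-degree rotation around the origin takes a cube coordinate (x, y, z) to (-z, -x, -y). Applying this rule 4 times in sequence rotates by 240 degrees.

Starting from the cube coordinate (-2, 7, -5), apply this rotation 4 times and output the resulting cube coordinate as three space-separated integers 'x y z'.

Start: (-2, 7, -5)
Step 1: (-2, 7, -5) -> (-(-5), -(-2), -(7)) = (5, 2, -7)
Step 2: (5, 2, -7) -> (-(-7), -(5), -(2)) = (7, -5, -2)
Step 3: (7, -5, -2) -> (-(-2), -(7), -(-5)) = (2, -7, 5)
Step 4: (2, -7, 5) -> (-(5), -(2), -(-7)) = (-5, -2, 7)

Answer: -5 -2 7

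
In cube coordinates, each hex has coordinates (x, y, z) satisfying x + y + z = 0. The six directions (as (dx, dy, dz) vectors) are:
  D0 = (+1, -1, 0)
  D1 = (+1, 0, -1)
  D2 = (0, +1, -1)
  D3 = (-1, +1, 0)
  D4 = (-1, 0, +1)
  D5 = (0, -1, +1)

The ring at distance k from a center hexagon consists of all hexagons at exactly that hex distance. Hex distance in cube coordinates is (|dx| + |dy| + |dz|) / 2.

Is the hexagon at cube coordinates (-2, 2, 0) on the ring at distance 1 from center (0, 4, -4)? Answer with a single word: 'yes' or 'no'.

Answer: no

Derivation:
|px - cx| = |-2 - 0| = 2
|py - cy| = |2 - 4| = 2
|pz - cz| = |0 - (-4)| = 4
distance = (2+2+4)/2 = 8/2 = 4
radius = 1; distance != radius -> no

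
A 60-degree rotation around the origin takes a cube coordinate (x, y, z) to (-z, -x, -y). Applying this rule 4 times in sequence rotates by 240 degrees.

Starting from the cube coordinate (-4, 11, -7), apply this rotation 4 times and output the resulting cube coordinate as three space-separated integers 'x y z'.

Start: (-4, 11, -7)
Step 1: (-4, 11, -7) -> (-(-7), -(-4), -(11)) = (7, 4, -11)
Step 2: (7, 4, -11) -> (-(-11), -(7), -(4)) = (11, -7, -4)
Step 3: (11, -7, -4) -> (-(-4), -(11), -(-7)) = (4, -11, 7)
Step 4: (4, -11, 7) -> (-(7), -(4), -(-11)) = (-7, -4, 11)

Answer: -7 -4 11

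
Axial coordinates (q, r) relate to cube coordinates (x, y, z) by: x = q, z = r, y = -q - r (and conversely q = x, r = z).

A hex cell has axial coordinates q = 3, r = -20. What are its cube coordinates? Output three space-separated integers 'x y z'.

x = q = 3
z = r = -20
y = -x - z = -(3) - (-20) = 17

Answer: 3 17 -20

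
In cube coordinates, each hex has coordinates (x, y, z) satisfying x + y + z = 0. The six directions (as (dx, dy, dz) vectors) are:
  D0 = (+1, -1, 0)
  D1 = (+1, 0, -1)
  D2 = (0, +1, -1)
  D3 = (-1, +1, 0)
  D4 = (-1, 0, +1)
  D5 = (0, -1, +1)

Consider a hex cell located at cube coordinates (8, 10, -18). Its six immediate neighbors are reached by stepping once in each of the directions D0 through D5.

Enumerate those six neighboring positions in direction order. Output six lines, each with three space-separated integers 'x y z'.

Answer: 9 9 -18
9 10 -19
8 11 -19
7 11 -18
7 10 -17
8 9 -17

Derivation:
Center: (8, 10, -18). Add each direction:
  D0: (8, 10, -18) + (1, -1, 0) = (9, 9, -18)
  D1: (8, 10, -18) + (1, 0, -1) = (9, 10, -19)
  D2: (8, 10, -18) + (0, 1, -1) = (8, 11, -19)
  D3: (8, 10, -18) + (-1, 1, 0) = (7, 11, -18)
  D4: (8, 10, -18) + (-1, 0, 1) = (7, 10, -17)
  D5: (8, 10, -18) + (0, -1, 1) = (8, 9, -17)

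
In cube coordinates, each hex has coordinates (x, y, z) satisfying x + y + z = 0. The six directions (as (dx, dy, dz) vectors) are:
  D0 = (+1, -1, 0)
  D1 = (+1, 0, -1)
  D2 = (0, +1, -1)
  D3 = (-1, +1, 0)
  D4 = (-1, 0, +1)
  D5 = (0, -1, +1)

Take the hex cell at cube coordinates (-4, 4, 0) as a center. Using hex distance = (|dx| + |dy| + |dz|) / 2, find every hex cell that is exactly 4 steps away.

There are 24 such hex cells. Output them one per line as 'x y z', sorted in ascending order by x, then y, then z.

Answer: -8 4 4
-8 5 3
-8 6 2
-8 7 1
-8 8 0
-7 3 4
-7 8 -1
-6 2 4
-6 8 -2
-5 1 4
-5 8 -3
-4 0 4
-4 8 -4
-3 0 3
-3 7 -4
-2 0 2
-2 6 -4
-1 0 1
-1 5 -4
0 0 0
0 1 -1
0 2 -2
0 3 -3
0 4 -4

Derivation:
Walk ring at distance 4 from (-4, 4, 0):
Start at center + D4*4 = (-8, 4, 4)
  hex 0: (-8, 4, 4)
  hex 1: (-7, 3, 4)
  hex 2: (-6, 2, 4)
  hex 3: (-5, 1, 4)
  hex 4: (-4, 0, 4)
  hex 5: (-3, 0, 3)
  hex 6: (-2, 0, 2)
  hex 7: (-1, 0, 1)
  hex 8: (0, 0, 0)
  hex 9: (0, 1, -1)
  hex 10: (0, 2, -2)
  hex 11: (0, 3, -3)
  hex 12: (0, 4, -4)
  hex 13: (-1, 5, -4)
  hex 14: (-2, 6, -4)
  hex 15: (-3, 7, -4)
  hex 16: (-4, 8, -4)
  hex 17: (-5, 8, -3)
  hex 18: (-6, 8, -2)
  hex 19: (-7, 8, -1)
  hex 20: (-8, 8, 0)
  hex 21: (-8, 7, 1)
  hex 22: (-8, 6, 2)
  hex 23: (-8, 5, 3)
Sorted: 24 hexes.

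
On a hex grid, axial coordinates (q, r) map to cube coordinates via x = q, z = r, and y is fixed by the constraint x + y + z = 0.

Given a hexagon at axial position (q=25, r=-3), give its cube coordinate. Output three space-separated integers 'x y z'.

x = q = 25
z = r = -3
y = -x - z = -(25) - (-3) = -22

Answer: 25 -22 -3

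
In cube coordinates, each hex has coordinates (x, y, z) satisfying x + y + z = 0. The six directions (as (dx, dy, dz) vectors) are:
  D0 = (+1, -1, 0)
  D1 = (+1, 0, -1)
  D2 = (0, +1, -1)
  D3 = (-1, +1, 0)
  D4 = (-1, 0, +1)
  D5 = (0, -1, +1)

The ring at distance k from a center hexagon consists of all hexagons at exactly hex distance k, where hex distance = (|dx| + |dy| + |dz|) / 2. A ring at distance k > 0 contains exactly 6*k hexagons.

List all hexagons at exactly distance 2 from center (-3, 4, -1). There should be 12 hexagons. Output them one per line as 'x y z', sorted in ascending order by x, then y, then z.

Walk ring at distance 2 from (-3, 4, -1):
Start at center + D4*2 = (-5, 4, 1)
  hex 0: (-5, 4, 1)
  hex 1: (-4, 3, 1)
  hex 2: (-3, 2, 1)
  hex 3: (-2, 2, 0)
  hex 4: (-1, 2, -1)
  hex 5: (-1, 3, -2)
  hex 6: (-1, 4, -3)
  hex 7: (-2, 5, -3)
  hex 8: (-3, 6, -3)
  hex 9: (-4, 6, -2)
  hex 10: (-5, 6, -1)
  hex 11: (-5, 5, 0)
Sorted: 12 hexes.

Answer: -5 4 1
-5 5 0
-5 6 -1
-4 3 1
-4 6 -2
-3 2 1
-3 6 -3
-2 2 0
-2 5 -3
-1 2 -1
-1 3 -2
-1 4 -3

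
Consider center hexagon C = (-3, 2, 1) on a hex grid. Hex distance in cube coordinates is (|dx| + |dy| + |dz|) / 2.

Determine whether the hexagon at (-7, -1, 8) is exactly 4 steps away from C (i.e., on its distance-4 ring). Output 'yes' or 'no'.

|px - cx| = |-7 - (-3)| = 4
|py - cy| = |-1 - 2| = 3
|pz - cz| = |8 - 1| = 7
distance = (4+3+7)/2 = 14/2 = 7
radius = 4; distance != radius -> no

Answer: no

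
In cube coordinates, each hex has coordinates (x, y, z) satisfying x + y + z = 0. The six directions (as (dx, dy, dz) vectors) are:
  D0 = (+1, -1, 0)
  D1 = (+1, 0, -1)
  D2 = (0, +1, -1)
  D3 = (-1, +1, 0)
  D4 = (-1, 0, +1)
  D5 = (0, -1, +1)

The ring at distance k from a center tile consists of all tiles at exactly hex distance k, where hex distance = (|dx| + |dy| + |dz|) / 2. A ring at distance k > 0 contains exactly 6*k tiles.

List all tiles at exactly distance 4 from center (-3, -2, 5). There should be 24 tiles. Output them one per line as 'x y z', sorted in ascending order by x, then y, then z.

Answer: -7 -2 9
-7 -1 8
-7 0 7
-7 1 6
-7 2 5
-6 -3 9
-6 2 4
-5 -4 9
-5 2 3
-4 -5 9
-4 2 2
-3 -6 9
-3 2 1
-2 -6 8
-2 1 1
-1 -6 7
-1 0 1
0 -6 6
0 -1 1
1 -6 5
1 -5 4
1 -4 3
1 -3 2
1 -2 1

Derivation:
Walk ring at distance 4 from (-3, -2, 5):
Start at center + D4*4 = (-7, -2, 9)
  hex 0: (-7, -2, 9)
  hex 1: (-6, -3, 9)
  hex 2: (-5, -4, 9)
  hex 3: (-4, -5, 9)
  hex 4: (-3, -6, 9)
  hex 5: (-2, -6, 8)
  hex 6: (-1, -6, 7)
  hex 7: (0, -6, 6)
  hex 8: (1, -6, 5)
  hex 9: (1, -5, 4)
  hex 10: (1, -4, 3)
  hex 11: (1, -3, 2)
  hex 12: (1, -2, 1)
  hex 13: (0, -1, 1)
  hex 14: (-1, 0, 1)
  hex 15: (-2, 1, 1)
  hex 16: (-3, 2, 1)
  hex 17: (-4, 2, 2)
  hex 18: (-5, 2, 3)
  hex 19: (-6, 2, 4)
  hex 20: (-7, 2, 5)
  hex 21: (-7, 1, 6)
  hex 22: (-7, 0, 7)
  hex 23: (-7, -1, 8)
Sorted: 24 hexes.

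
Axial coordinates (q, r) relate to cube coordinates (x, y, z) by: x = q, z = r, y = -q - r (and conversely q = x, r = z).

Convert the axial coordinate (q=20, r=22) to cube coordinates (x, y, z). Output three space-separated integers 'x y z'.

x = q = 20
z = r = 22
y = -x - z = -(20) - (22) = -42

Answer: 20 -42 22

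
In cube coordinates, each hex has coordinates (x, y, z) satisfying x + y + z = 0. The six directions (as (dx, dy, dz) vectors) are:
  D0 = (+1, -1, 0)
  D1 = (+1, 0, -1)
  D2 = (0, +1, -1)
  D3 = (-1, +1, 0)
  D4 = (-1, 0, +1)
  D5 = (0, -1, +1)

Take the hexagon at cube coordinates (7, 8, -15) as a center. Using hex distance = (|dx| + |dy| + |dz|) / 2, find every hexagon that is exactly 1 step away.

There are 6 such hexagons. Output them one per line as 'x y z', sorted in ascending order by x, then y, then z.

Answer: 6 8 -14
6 9 -15
7 7 -14
7 9 -16
8 7 -15
8 8 -16

Derivation:
Walk ring at distance 1 from (7, 8, -15):
Start at center + D4*1 = (6, 8, -14)
  hex 0: (6, 8, -14)
  hex 1: (7, 7, -14)
  hex 2: (8, 7, -15)
  hex 3: (8, 8, -16)
  hex 4: (7, 9, -16)
  hex 5: (6, 9, -15)
Sorted: 6 hexes.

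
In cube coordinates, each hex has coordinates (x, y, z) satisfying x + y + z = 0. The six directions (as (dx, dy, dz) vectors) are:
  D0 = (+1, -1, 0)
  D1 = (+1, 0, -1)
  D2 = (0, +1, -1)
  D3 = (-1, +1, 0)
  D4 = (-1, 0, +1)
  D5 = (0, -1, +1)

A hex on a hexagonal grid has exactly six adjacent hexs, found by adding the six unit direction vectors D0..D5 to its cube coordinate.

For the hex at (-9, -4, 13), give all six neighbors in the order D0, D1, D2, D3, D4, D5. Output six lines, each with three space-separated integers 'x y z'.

Center: (-9, -4, 13). Add each direction:
  D0: (-9, -4, 13) + (1, -1, 0) = (-8, -5, 13)
  D1: (-9, -4, 13) + (1, 0, -1) = (-8, -4, 12)
  D2: (-9, -4, 13) + (0, 1, -1) = (-9, -3, 12)
  D3: (-9, -4, 13) + (-1, 1, 0) = (-10, -3, 13)
  D4: (-9, -4, 13) + (-1, 0, 1) = (-10, -4, 14)
  D5: (-9, -4, 13) + (0, -1, 1) = (-9, -5, 14)

Answer: -8 -5 13
-8 -4 12
-9 -3 12
-10 -3 13
-10 -4 14
-9 -5 14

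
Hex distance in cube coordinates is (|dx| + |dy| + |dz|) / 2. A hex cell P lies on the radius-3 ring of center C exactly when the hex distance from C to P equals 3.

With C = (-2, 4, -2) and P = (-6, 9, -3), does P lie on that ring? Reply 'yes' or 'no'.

Answer: no

Derivation:
|px - cx| = |-6 - (-2)| = 4
|py - cy| = |9 - 4| = 5
|pz - cz| = |-3 - (-2)| = 1
distance = (4+5+1)/2 = 10/2 = 5
radius = 3; distance != radius -> no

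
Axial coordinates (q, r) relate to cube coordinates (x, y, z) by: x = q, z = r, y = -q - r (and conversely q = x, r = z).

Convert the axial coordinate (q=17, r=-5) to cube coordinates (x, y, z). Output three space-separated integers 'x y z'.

Answer: 17 -12 -5

Derivation:
x = q = 17
z = r = -5
y = -x - z = -(17) - (-5) = -12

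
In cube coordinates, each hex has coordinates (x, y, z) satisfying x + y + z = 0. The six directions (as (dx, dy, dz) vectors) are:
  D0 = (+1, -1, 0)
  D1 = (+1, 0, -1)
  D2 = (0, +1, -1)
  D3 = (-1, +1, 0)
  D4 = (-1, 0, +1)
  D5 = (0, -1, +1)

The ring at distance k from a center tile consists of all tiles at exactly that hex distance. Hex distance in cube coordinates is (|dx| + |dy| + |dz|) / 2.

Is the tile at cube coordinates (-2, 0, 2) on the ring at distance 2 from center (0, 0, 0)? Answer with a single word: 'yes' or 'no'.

|px - cx| = |-2 - 0| = 2
|py - cy| = |0 - 0| = 0
|pz - cz| = |2 - 0| = 2
distance = (2+0+2)/2 = 4/2 = 2
radius = 2; distance == radius -> yes

Answer: yes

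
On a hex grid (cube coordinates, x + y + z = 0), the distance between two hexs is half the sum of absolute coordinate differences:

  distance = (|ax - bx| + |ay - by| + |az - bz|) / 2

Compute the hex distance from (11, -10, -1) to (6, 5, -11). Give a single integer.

Answer: 15

Derivation:
|ax - bx| = |11 - 6| = 5
|ay - by| = |-10 - 5| = 15
|az - bz| = |-1 - (-11)| = 10
distance = (5 + 15 + 10) / 2 = 30 / 2 = 15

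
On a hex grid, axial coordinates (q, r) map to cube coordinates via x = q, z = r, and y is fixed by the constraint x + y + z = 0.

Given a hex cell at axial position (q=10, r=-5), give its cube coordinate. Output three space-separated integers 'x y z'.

x = q = 10
z = r = -5
y = -x - z = -(10) - (-5) = -5

Answer: 10 -5 -5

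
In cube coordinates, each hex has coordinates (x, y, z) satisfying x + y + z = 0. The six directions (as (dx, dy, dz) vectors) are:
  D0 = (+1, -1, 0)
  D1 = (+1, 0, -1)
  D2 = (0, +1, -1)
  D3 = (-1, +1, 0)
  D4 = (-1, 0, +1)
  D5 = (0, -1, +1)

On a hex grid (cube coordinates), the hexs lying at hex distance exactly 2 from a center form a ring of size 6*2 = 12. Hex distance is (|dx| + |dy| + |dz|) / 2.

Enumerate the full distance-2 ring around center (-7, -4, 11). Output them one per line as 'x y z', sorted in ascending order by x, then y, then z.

Answer: -9 -4 13
-9 -3 12
-9 -2 11
-8 -5 13
-8 -2 10
-7 -6 13
-7 -2 9
-6 -6 12
-6 -3 9
-5 -6 11
-5 -5 10
-5 -4 9

Derivation:
Walk ring at distance 2 from (-7, -4, 11):
Start at center + D4*2 = (-9, -4, 13)
  hex 0: (-9, -4, 13)
  hex 1: (-8, -5, 13)
  hex 2: (-7, -6, 13)
  hex 3: (-6, -6, 12)
  hex 4: (-5, -6, 11)
  hex 5: (-5, -5, 10)
  hex 6: (-5, -4, 9)
  hex 7: (-6, -3, 9)
  hex 8: (-7, -2, 9)
  hex 9: (-8, -2, 10)
  hex 10: (-9, -2, 11)
  hex 11: (-9, -3, 12)
Sorted: 12 hexes.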